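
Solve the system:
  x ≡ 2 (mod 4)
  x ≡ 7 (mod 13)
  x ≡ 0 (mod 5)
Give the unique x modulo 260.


Moduli 4, 13, 5 are pairwise coprime; by CRT there is a unique solution modulo M = 4 · 13 · 5 = 260.
Solve pairwise, accumulating the modulus:
  Start with x ≡ 2 (mod 4).
  Combine with x ≡ 7 (mod 13): since gcd(4, 13) = 1, we get a unique residue mod 52.
    Write x = 2 + 4·t and substitute into x ≡ 7 (mod 13): 4·t ≡ 7 − 2 = 5 (mod 13).
    The inverse of 4 mod 13 is 10 (since 4·10 = 40 = 3·13 + 1), so t ≡ 10·5 = 50 ≡ 11 (mod 13).
    Then x = 2 + 4·11 = 46, valid modulo lcm(4, 13) = 52: x ≡ 46 (mod 52).
  Combine with x ≡ 0 (mod 5): since gcd(52, 5) = 1, we get a unique residue mod 260.
    Write x = 46 + 52·t and substitute into x ≡ 0 (mod 5): 52·t ≡ 0 − 46 = -46 (mod 5).
    Reduce coefficients mod 5: 2·t ≡ 4 (mod 5).
    The inverse of 2 mod 5 is 3 (since 2·3 = 6 = 1·5 + 1), so t ≡ 3·4 = 12 ≡ 2 (mod 5).
    Then x = 46 + 52·2 = 150, valid modulo lcm(52, 5) = 260: x ≡ 150 (mod 260).
Verify: 150 mod 4 = 2 ✓, 150 mod 13 = 7 ✓, 150 mod 5 = 0 ✓.

x ≡ 150 (mod 260).


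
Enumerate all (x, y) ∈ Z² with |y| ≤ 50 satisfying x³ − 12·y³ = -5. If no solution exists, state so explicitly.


The equation is x³ - 12y³ = -5. For fixed y, x³ = 12·y³ − 5, so a solution requires the RHS to be a perfect cube.
Strategy: iterate y from -50 to 50, compute RHS = 12·y³ − 5, and check whether it is a (positive or negative) perfect cube.
Check small values of y:
  y = 0: RHS = -5 is not a perfect cube.
  y = 1: RHS = 7 is not a perfect cube.
  y = -1: RHS = -17 is not a perfect cube.
  y = 2: RHS = 91 is not a perfect cube.
  y = -2: RHS = -101 is not a perfect cube.
  y = 3: RHS = 319 is not a perfect cube.
  y = -3: RHS = -329 is not a perfect cube.
Continuing the search up to |y| = 50 finds no solutions either.
No (x, y) in the scanned range satisfies the equation.

No integer solutions with |y| ≤ 50.


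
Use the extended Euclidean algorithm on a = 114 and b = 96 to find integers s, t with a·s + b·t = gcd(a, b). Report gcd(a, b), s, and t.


Euclidean algorithm on (114, 96) — divide until remainder is 0:
  114 = 1 · 96 + 18
  96 = 5 · 18 + 6
  18 = 3 · 6 + 0
gcd(114, 96) = 6.
Track Bezout coefficients alongside the remainders: start with r₀ = 114 = a·1 + b·0 (s = 1, t = 0) and r₁ = 96 = a·0 + b·1 (s = 0, t = 1); each new remainder r_{k+1} = r_{k-1} − q_k·r_k inherits s_{k+1} = s_{k-1} − q_k·s_k, t_{k+1} = t_{k-1} − q_k·t_k, so r_k = a·s_k + b·t_k at every step:
  q = 1: r = 18, s = 1 − 1·0 = 1, t = 0 − 1·1 = -1  (check: 114·1 + 96·(-1) = 18)
  q = 5: r = 6, s = 0 − 5·1 = -5, t = 1 − 5·(-1) = 6  (check: 114·(-5) + 96·6 = 6)
The row with r = 6 (the gcd) gives the Bezout coefficients s = -5, t = 6.
Result: 114 · (-5) + 96 · (6) = 6.

gcd(114, 96) = 6; s = -5, t = 6 (check: 114·(-5) + 96·6 = 6).


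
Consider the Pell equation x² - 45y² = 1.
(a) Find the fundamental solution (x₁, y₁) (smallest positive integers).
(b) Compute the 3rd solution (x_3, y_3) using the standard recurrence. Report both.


Step 1: Find the fundamental solution (x₁, y₁) of x² - 45y² = 1.
  Expand √45 as a continued fraction. a₀ = ⌊√45⌋ = 6; iterate m_{k+1} = d_k·a_k − m_k, d_{k+1} = (45 − m_{k+1}²)/d_k, a_{k+1} = ⌊(a₀ + m_{k+1})/d_{k+1}⌋ (starting m₀ = 0, d₀ = 1), with convergents p_k = a_k·p_{k-1} + p_{k-2}, q_k = a_k·q_{k-1} + q_{k-2} (p₋₁ = 1, q₋₁ = 0):
  k = 0: a₀ = 6; p₀/q₀ = 6/1; p₀² − 45·q₀² = 36 − 45 = -9.
  k = 1: m = 6, d = 9, a = ⌊(6 + 6)/9⌋ = 1; p/q = (1·6 + 1)/(1·1 + 0) = 7/1; p² − 45·q² = 49 − 45 = 4.
  k = 2: m = 3, d = 4, a = ⌊(6 + 3)/4⌋ = 2; p/q = (2·7 + 6)/(2·1 + 1) = 20/3; p² − 45·q² = 400 − 405 = -5.
  k = 3: m = 5, d = 5, a = ⌊(6 + 5)/5⌋ = 2; p/q = (2·20 + 7)/(2·3 + 1) = 47/7; p² − 45·q² = 2209 − 2205 = 4.
  k = 4: m = 5, d = 4, a = ⌊(6 + 5)/4⌋ = 2; p/q = (2·47 + 20)/(2·7 + 3) = 114/17; p² − 45·q² = 12996 − 13005 = -9.
  k = 5: m = 3, d = 9, a = ⌊(6 + 3)/9⌋ = 1; p/q = (1·114 + 47)/(1·17 + 7) = 161/24; p² − 45·q² = 25921 − 25920 = 1.
  The first convergent with p² − 45·q² = 1 gives the fundamental solution (x₁, y₁) = (161, 24).
Step 2: Apply the recurrence (x_{n+1}, y_{n+1}) = (x₁x_n + 45y₁y_n, x₁y_n + y₁x_n) repeatedly.
  From (x_1, y_1) = (161, 24): x_2 = 161·161 + 45·24·24 = 51841; y_2 = 161·24 + 24·161 = 7728.
  From (x_2, y_2) = (51841, 7728): x_3 = 161·51841 + 45·24·7728 = 16692641; y_3 = 161·7728 + 24·51841 = 2488392.
Step 3: Verify x_3² - 45·y_3² = 278644263554881 - 278644263554880 = 1 (should be 1). ✓

(x_1, y_1) = (161, 24); (x_3, y_3) = (16692641, 2488392).


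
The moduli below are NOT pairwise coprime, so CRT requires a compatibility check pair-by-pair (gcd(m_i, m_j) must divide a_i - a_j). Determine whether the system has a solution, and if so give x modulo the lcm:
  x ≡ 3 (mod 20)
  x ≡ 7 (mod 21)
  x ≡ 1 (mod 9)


Moduli 20, 21, 9 are not pairwise coprime, so CRT works modulo lcm(m_i) when all pairwise compatibility conditions hold.
Pairwise compatibility: gcd(m_i, m_j) must divide a_i - a_j for every pair.
Merge one congruence at a time:
  Start: x ≡ 3 (mod 20).
  Combine with x ≡ 7 (mod 21): gcd(20, 21) = 1; 7 - 3 = 4, which IS divisible by 1, so compatible.
    Write x = 3 + 20·t and substitute into x ≡ 7 (mod 21): 20·t ≡ 7 − 3 = 4 (mod 21).
    The inverse of 20 mod 21 is 20 (since 20·20 = 400 = 19·21 + 1), so t ≡ 20·4 = 80 ≡ 17 (mod 21).
    Then x = 3 + 20·17 = 343, valid modulo lcm(20, 21) = 420: x ≡ 343 (mod 420).
  Combine with x ≡ 1 (mod 9): gcd(420, 9) = 3; 1 - 343 = -342, which IS divisible by 3, so compatible.
    Write x = 343 + 420·t and substitute into x ≡ 1 (mod 9): 420·t ≡ 1 − 343 = -342 (mod 9).
    Divide the congruence (and modulus) by g = 3: 140·t ≡ -114 (mod 3).
    Reduce coefficients mod 3: 2·t ≡ 0 (mod 3).
    The inverse of 2 mod 3 is 2 (since 2·2 = 4 = 1·3 + 1), so t ≡ 2·0 = 0 ≡ 0 (mod 3).
    Then x = 343 + 420·0 = 343, valid modulo lcm(420, 9) = 1260: x ≡ 343 (mod 1260).
Verify: 343 mod 20 = 3, 343 mod 21 = 7, 343 mod 9 = 1.

x ≡ 343 (mod 1260).


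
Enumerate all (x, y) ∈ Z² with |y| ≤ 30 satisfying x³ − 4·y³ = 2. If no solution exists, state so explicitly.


The equation is x³ - 4y³ = 2. For fixed y, x³ = 4·y³ + 2, so a solution requires the RHS to be a perfect cube.
Strategy: iterate y from -30 to 30, compute RHS = 4·y³ + 2, and check whether it is a (positive or negative) perfect cube.
Check small values of y:
  y = 0: RHS = 2 is not a perfect cube.
  y = 1: RHS = 6 is not a perfect cube.
  y = -1: RHS = -2 is not a perfect cube.
  y = 2: RHS = 34 is not a perfect cube.
  y = -2: RHS = -30 is not a perfect cube.
  y = 3: RHS = 110 is not a perfect cube.
  y = -3: RHS = -106 is not a perfect cube.
Continuing the search up to |y| = 30 finds no solutions either.
No (x, y) in the scanned range satisfies the equation.

No integer solutions with |y| ≤ 30.


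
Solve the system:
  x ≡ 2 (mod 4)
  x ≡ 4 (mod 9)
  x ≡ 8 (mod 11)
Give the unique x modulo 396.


Moduli 4, 9, 11 are pairwise coprime; by CRT there is a unique solution modulo M = 4 · 9 · 11 = 396.
Solve pairwise, accumulating the modulus:
  Start with x ≡ 2 (mod 4).
  Combine with x ≡ 4 (mod 9): since gcd(4, 9) = 1, we get a unique residue mod 36.
    Write x = 2 + 4·t and substitute into x ≡ 4 (mod 9): 4·t ≡ 4 − 2 = 2 (mod 9).
    The inverse of 4 mod 9 is 7 (since 4·7 = 28 = 3·9 + 1), so t ≡ 7·2 = 14 ≡ 5 (mod 9).
    Then x = 2 + 4·5 = 22, valid modulo lcm(4, 9) = 36: x ≡ 22 (mod 36).
  Combine with x ≡ 8 (mod 11): since gcd(36, 11) = 1, we get a unique residue mod 396.
    Write x = 22 + 36·t and substitute into x ≡ 8 (mod 11): 36·t ≡ 8 − 22 = -14 (mod 11).
    Reduce coefficients mod 11: 3·t ≡ 8 (mod 11).
    The inverse of 3 mod 11 is 4 (since 3·4 = 12 = 1·11 + 1), so t ≡ 4·8 = 32 ≡ 10 (mod 11).
    Then x = 22 + 36·10 = 382, valid modulo lcm(36, 11) = 396: x ≡ 382 (mod 396).
Verify: 382 mod 4 = 2 ✓, 382 mod 9 = 4 ✓, 382 mod 11 = 8 ✓.

x ≡ 382 (mod 396).


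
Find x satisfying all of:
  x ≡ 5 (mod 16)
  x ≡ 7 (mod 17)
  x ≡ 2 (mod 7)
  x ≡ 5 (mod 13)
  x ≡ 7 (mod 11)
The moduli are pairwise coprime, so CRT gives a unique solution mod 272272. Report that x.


Product of moduli M = 16 · 17 · 7 · 13 · 11 = 272272.
Merge one congruence at a time:
  Start: x ≡ 5 (mod 16).
  Combine with x ≡ 7 (mod 17); new modulus lcm = 272.
    Write x = 5 + 16·t and substitute into x ≡ 7 (mod 17): 16·t ≡ 7 − 5 = 2 (mod 17).
    The inverse of 16 mod 17 is 16 (since 16·16 = 256 = 15·17 + 1), so t ≡ 16·2 = 32 ≡ 15 (mod 17).
    Then x = 5 + 16·15 = 245, valid modulo lcm(16, 17) = 272: x ≡ 245 (mod 272).
  Combine with x ≡ 2 (mod 7); new modulus lcm = 1904.
    Write x = 245 + 272·t and substitute into x ≡ 2 (mod 7): 272·t ≡ 2 − 245 = -243 (mod 7).
    Reduce coefficients mod 7: 6·t ≡ 2 (mod 7).
    The inverse of 6 mod 7 is 6 (since 6·6 = 36 = 5·7 + 1), so t ≡ 6·2 = 12 ≡ 5 (mod 7).
    Then x = 245 + 272·5 = 1605, valid modulo lcm(272, 7) = 1904: x ≡ 1605 (mod 1904).
  Combine with x ≡ 5 (mod 13); new modulus lcm = 24752.
    Write x = 1605 + 1904·t and substitute into x ≡ 5 (mod 13): 1904·t ≡ 5 − 1605 = -1600 (mod 13).
    Reduce coefficients mod 13: 6·t ≡ 12 (mod 13).
    The inverse of 6 mod 13 is 11 (since 6·11 = 66 = 5·13 + 1), so t ≡ 11·12 = 132 ≡ 2 (mod 13).
    Then x = 1605 + 1904·2 = 5413, valid modulo lcm(1904, 13) = 24752: x ≡ 5413 (mod 24752).
  Combine with x ≡ 7 (mod 11); new modulus lcm = 272272.
    Write x = 5413 + 24752·t and substitute into x ≡ 7 (mod 11): 24752·t ≡ 7 − 5413 = -5406 (mod 11).
    Reduce coefficients mod 11: 2·t ≡ 6 (mod 11).
    The inverse of 2 mod 11 is 6 (since 2·6 = 12 = 1·11 + 1), so t ≡ 6·6 = 36 ≡ 3 (mod 11).
    Then x = 5413 + 24752·3 = 79669, valid modulo lcm(24752, 11) = 272272: x ≡ 79669 (mod 272272).
Verify against each original: 79669 mod 16 = 5, 79669 mod 17 = 7, 79669 mod 7 = 2, 79669 mod 13 = 5, 79669 mod 11 = 7.

x ≡ 79669 (mod 272272).


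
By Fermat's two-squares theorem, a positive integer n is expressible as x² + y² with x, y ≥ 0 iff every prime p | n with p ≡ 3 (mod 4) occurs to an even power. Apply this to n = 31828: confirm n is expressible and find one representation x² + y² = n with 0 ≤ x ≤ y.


Step 1: Factor n = 31828 = 2^2 · 73 · 109.
Step 2: Check the mod-4 condition on each prime factor: 2 = 2 (special); 73 ≡ 1 (mod 4), exponent 1; 109 ≡ 1 (mod 4), exponent 1.
All primes ≡ 3 (mod 4) appear to even exponent (or don't appear), so by the two-squares theorem n IS expressible as a sum of two squares.
Step 3: Build a representation. Group n = k² · m with k = 2 and m = 73 · 109 = 7957 (a product of primes ≡ 1 (mod 4)); a representation of m scales to one of n via (k·x)² + (k·y)² = k²(x² + y²). Each prime p ≡ 1 (mod 4) is itself a sum of two squares; find a² by testing p − a² for a perfect square:
  73: 73 − 1² = 72, 73 − 2² = 69, 73 − 3² = 64 = 8² ⇒ 73 = 3² + 8².
  109: 109 − 1² = 108, 109 − 2² = 105, 109 − 3² = 100 = 10² ⇒ 109 = 3² + 10².
  Combine using the Brahmagupta–Fibonacci identity (a² + b²)(c² + d²) = (ac − bd)² + (ad + bc)² = (ac + bd)² + (ad − bc)²:
  73 · 109 = 7957: from (3² + 8²)(3² + 10²), take (3·3 − 8·10, 3·10 + 8·3) = (9 − 80, 30 + 24) = (-71, 54); dropping signs (only squares matter) gives (71, 54); check 71² + 54² = 5041 + 2916 = 7957 ✓.
  Scale by k = 2: (2·71, 2·54) = (142, 108).
Step 4: Order so x ≤ y and verify: 108² + 142² = 11664 + 20164 = 31828 = n. ✓

n = 31828 = 108² + 142² (one valid representation with x ≤ y).


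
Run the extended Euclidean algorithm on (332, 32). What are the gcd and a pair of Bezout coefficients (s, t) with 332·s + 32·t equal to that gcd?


Euclidean algorithm on (332, 32) — divide until remainder is 0:
  332 = 10 · 32 + 12
  32 = 2 · 12 + 8
  12 = 1 · 8 + 4
  8 = 2 · 4 + 0
gcd(332, 32) = 4.
Track Bezout coefficients alongside the remainders: start with r₀ = 332 = a·1 + b·0 (s = 1, t = 0) and r₁ = 32 = a·0 + b·1 (s = 0, t = 1); each new remainder r_{k+1} = r_{k-1} − q_k·r_k inherits s_{k+1} = s_{k-1} − q_k·s_k, t_{k+1} = t_{k-1} − q_k·t_k, so r_k = a·s_k + b·t_k at every step:
  q = 10: r = 12, s = 1 − 10·0 = 1, t = 0 − 10·1 = -10  (check: 332·1 + 32·(-10) = 12)
  q = 2: r = 8, s = 0 − 2·1 = -2, t = 1 − 2·(-10) = 21  (check: 332·(-2) + 32·21 = 8)
  q = 1: r = 4, s = 1 − 1·(-2) = 3, t = -10 − 1·21 = -31  (check: 332·3 + 32·(-31) = 4)
The row with r = 4 (the gcd) gives the Bezout coefficients s = 3, t = -31.
Result: 332 · (3) + 32 · (-31) = 4.

gcd(332, 32) = 4; s = 3, t = -31 (check: 332·3 + 32·(-31) = 4).


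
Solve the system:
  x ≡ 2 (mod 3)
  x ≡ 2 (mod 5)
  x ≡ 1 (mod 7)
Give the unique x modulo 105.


Moduli 3, 5, 7 are pairwise coprime; by CRT there is a unique solution modulo M = 3 · 5 · 7 = 105.
Solve pairwise, accumulating the modulus:
  Start with x ≡ 2 (mod 3).
  Combine with x ≡ 2 (mod 5): since gcd(3, 5) = 1, we get a unique residue mod 15.
    Write x = 2 + 3·t and substitute into x ≡ 2 (mod 5): 3·t ≡ 2 − 2 = 0 (mod 5).
    The inverse of 3 mod 5 is 2 (since 3·2 = 6 = 1·5 + 1), so t ≡ 2·0 = 0 ≡ 0 (mod 5).
    Then x = 2 + 3·0 = 2, valid modulo lcm(3, 5) = 15: x ≡ 2 (mod 15).
  Combine with x ≡ 1 (mod 7): since gcd(15, 7) = 1, we get a unique residue mod 105.
    Write x = 2 + 15·t and substitute into x ≡ 1 (mod 7): 15·t ≡ 1 − 2 = -1 (mod 7).
    Reduce coefficients mod 7: 1·t ≡ 6 (mod 7).
    So t ≡ 6 (mod 7).
    Then x = 2 + 15·6 = 92, valid modulo lcm(15, 7) = 105: x ≡ 92 (mod 105).
Verify: 92 mod 3 = 2 ✓, 92 mod 5 = 2 ✓, 92 mod 7 = 1 ✓.

x ≡ 92 (mod 105).


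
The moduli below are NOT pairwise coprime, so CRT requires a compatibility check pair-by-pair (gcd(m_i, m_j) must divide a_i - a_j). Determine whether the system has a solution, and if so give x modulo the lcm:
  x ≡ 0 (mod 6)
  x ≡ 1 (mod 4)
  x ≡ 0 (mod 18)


Moduli 6, 4, 18 are not pairwise coprime, so CRT works modulo lcm(m_i) when all pairwise compatibility conditions hold.
Pairwise compatibility: gcd(m_i, m_j) must divide a_i - a_j for every pair.
Merge one congruence at a time:
  Start: x ≡ 0 (mod 6).
  Combine with x ≡ 1 (mod 4): gcd(6, 4) = 2, and 1 - 0 = 1 is NOT divisible by 2.
    ⇒ system is inconsistent (no integer solution).

No solution (the system is inconsistent).


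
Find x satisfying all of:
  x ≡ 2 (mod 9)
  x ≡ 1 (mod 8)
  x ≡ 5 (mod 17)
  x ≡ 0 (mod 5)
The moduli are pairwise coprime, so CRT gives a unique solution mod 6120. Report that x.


Product of moduli M = 9 · 8 · 17 · 5 = 6120.
Merge one congruence at a time:
  Start: x ≡ 2 (mod 9).
  Combine with x ≡ 1 (mod 8); new modulus lcm = 72.
    Write x = 2 + 9·t and substitute into x ≡ 1 (mod 8): 9·t ≡ 1 − 2 = -1 (mod 8).
    Reduce coefficients mod 8: 1·t ≡ 7 (mod 8).
    So t ≡ 7 (mod 8).
    Then x = 2 + 9·7 = 65, valid modulo lcm(9, 8) = 72: x ≡ 65 (mod 72).
  Combine with x ≡ 5 (mod 17); new modulus lcm = 1224.
    Write x = 65 + 72·t and substitute into x ≡ 5 (mod 17): 72·t ≡ 5 − 65 = -60 (mod 17).
    Reduce coefficients mod 17: 4·t ≡ 8 (mod 17).
    The inverse of 4 mod 17 is 13 (since 4·13 = 52 = 3·17 + 1), so t ≡ 13·8 = 104 ≡ 2 (mod 17).
    Then x = 65 + 72·2 = 209, valid modulo lcm(72, 17) = 1224: x ≡ 209 (mod 1224).
  Combine with x ≡ 0 (mod 5); new modulus lcm = 6120.
    Write x = 209 + 1224·t and substitute into x ≡ 0 (mod 5): 1224·t ≡ 0 − 209 = -209 (mod 5).
    Reduce coefficients mod 5: 4·t ≡ 1 (mod 5).
    The inverse of 4 mod 5 is 4 (since 4·4 = 16 = 3·5 + 1), so t ≡ 4·1 = 4 ≡ 4 (mod 5).
    Then x = 209 + 1224·4 = 5105, valid modulo lcm(1224, 5) = 6120: x ≡ 5105 (mod 6120).
Verify against each original: 5105 mod 9 = 2, 5105 mod 8 = 1, 5105 mod 17 = 5, 5105 mod 5 = 0.

x ≡ 5105 (mod 6120).


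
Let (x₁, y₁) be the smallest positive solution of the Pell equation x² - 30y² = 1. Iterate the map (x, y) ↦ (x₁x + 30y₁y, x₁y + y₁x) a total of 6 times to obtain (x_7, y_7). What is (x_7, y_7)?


Step 1: Find the fundamental solution (x₁, y₁) of x² - 30y² = 1.
  Expand √30 as a continued fraction. a₀ = ⌊√30⌋ = 5; iterate m_{k+1} = d_k·a_k − m_k, d_{k+1} = (30 − m_{k+1}²)/d_k, a_{k+1} = ⌊(a₀ + m_{k+1})/d_{k+1}⌋ (starting m₀ = 0, d₀ = 1), with convergents p_k = a_k·p_{k-1} + p_{k-2}, q_k = a_k·q_{k-1} + q_{k-2} (p₋₁ = 1, q₋₁ = 0):
  k = 0: a₀ = 5; p₀/q₀ = 5/1; p₀² − 30·q₀² = 25 − 30 = -5.
  k = 1: m = 5, d = 5, a = ⌊(5 + 5)/5⌋ = 2; p/q = (2·5 + 1)/(2·1 + 0) = 11/2; p² − 30·q² = 121 − 120 = 1.
  The first convergent with p² − 30·q² = 1 gives the fundamental solution (x₁, y₁) = (11, 2).
Step 2: Apply the recurrence (x_{n+1}, y_{n+1}) = (x₁x_n + 30y₁y_n, x₁y_n + y₁x_n) repeatedly.
  From (x_1, y_1) = (11, 2): x_2 = 11·11 + 30·2·2 = 241; y_2 = 11·2 + 2·11 = 44.
  From (x_2, y_2) = (241, 44): x_3 = 11·241 + 30·2·44 = 5291; y_3 = 11·44 + 2·241 = 966.
  From (x_3, y_3) = (5291, 966): x_4 = 11·5291 + 30·2·966 = 116161; y_4 = 11·966 + 2·5291 = 21208.
  From (x_4, y_4) = (116161, 21208): x_5 = 11·116161 + 30·2·21208 = 2550251; y_5 = 11·21208 + 2·116161 = 465610.
  From (x_5, y_5) = (2550251, 465610): x_6 = 11·2550251 + 30·2·465610 = 55989361; y_6 = 11·465610 + 2·2550251 = 10222212.
  From (x_6, y_6) = (55989361, 10222212): x_7 = 11·55989361 + 30·2·10222212 = 1229215691; y_7 = 11·10222212 + 2·55989361 = 224423054.
Step 3: Verify x_7² - 30·y_7² = 1510971215000607481 - 1510971215000607480 = 1 (should be 1). ✓

(x_1, y_1) = (11, 2); (x_7, y_7) = (1229215691, 224423054).


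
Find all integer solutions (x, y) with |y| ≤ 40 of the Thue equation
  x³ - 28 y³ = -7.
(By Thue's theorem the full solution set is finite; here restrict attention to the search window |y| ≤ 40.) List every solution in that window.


The equation is x³ - 28y³ = -7. For fixed y, x³ = 28·y³ − 7, so a solution requires the RHS to be a perfect cube.
Strategy: iterate y from -40 to 40, compute RHS = 28·y³ − 7, and check whether it is a (positive or negative) perfect cube.
Check small values of y:
  y = 0: RHS = -7 is not a perfect cube.
  y = 1: RHS = 21 is not a perfect cube.
  y = -1: RHS = -35 is not a perfect cube.
  y = 2: RHS = 217 is not a perfect cube.
  y = -2: RHS = -231 is not a perfect cube.
  y = 3: RHS = 749 is not a perfect cube.
  y = -3: RHS = -763 is not a perfect cube.
Continuing the search up to |y| = 40 finds no solutions either.
No (x, y) in the scanned range satisfies the equation.

No integer solutions with |y| ≤ 40.


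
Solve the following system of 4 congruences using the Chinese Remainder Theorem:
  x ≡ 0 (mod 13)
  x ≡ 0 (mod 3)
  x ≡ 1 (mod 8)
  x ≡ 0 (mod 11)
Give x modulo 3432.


Product of moduli M = 13 · 3 · 8 · 11 = 3432.
Merge one congruence at a time:
  Start: x ≡ 0 (mod 13).
  Combine with x ≡ 0 (mod 3); new modulus lcm = 39.
    Write x = 0 + 13·t and substitute into x ≡ 0 (mod 3): 13·t ≡ 0 − 0 = 0 (mod 3).
    Reduce coefficients mod 3: 1·t ≡ 0 (mod 3).
    So t ≡ 0 (mod 3).
    Then x = 0 + 13·0 = 0, valid modulo lcm(13, 3) = 39: x ≡ 0 (mod 39).
  Combine with x ≡ 1 (mod 8); new modulus lcm = 312.
    Write x = 0 + 39·t and substitute into x ≡ 1 (mod 8): 39·t ≡ 1 − 0 = 1 (mod 8).
    Reduce coefficients mod 8: 7·t ≡ 1 (mod 8).
    The inverse of 7 mod 8 is 7 (since 7·7 = 49 = 6·8 + 1), so t ≡ 7·1 = 7 ≡ 7 (mod 8).
    Then x = 0 + 39·7 = 273, valid modulo lcm(39, 8) = 312: x ≡ 273 (mod 312).
  Combine with x ≡ 0 (mod 11); new modulus lcm = 3432.
    Write x = 273 + 312·t and substitute into x ≡ 0 (mod 11): 312·t ≡ 0 − 273 = -273 (mod 11).
    Reduce coefficients mod 11: 4·t ≡ 2 (mod 11).
    The inverse of 4 mod 11 is 3 (since 4·3 = 12 = 1·11 + 1), so t ≡ 3·2 = 6 ≡ 6 (mod 11).
    Then x = 273 + 312·6 = 2145, valid modulo lcm(312, 11) = 3432: x ≡ 2145 (mod 3432).
Verify against each original: 2145 mod 13 = 0, 2145 mod 3 = 0, 2145 mod 8 = 1, 2145 mod 11 = 0.

x ≡ 2145 (mod 3432).


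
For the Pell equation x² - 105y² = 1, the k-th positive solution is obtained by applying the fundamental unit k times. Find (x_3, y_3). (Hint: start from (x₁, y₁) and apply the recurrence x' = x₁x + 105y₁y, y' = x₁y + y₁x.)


Step 1: Find the fundamental solution (x₁, y₁) of x² - 105y² = 1.
  Expand √105 as a continued fraction. a₀ = ⌊√105⌋ = 10; iterate m_{k+1} = d_k·a_k − m_k, d_{k+1} = (105 − m_{k+1}²)/d_k, a_{k+1} = ⌊(a₀ + m_{k+1})/d_{k+1}⌋ (starting m₀ = 0, d₀ = 1), with convergents p_k = a_k·p_{k-1} + p_{k-2}, q_k = a_k·q_{k-1} + q_{k-2} (p₋₁ = 1, q₋₁ = 0):
  k = 0: a₀ = 10; p₀/q₀ = 10/1; p₀² − 105·q₀² = 100 − 105 = -5.
  k = 1: m = 10, d = 5, a = ⌊(10 + 10)/5⌋ = 4; p/q = (4·10 + 1)/(4·1 + 0) = 41/4; p² − 105·q² = 1681 − 1680 = 1.
  The first convergent with p² − 105·q² = 1 gives the fundamental solution (x₁, y₁) = (41, 4).
Step 2: Apply the recurrence (x_{n+1}, y_{n+1}) = (x₁x_n + 105y₁y_n, x₁y_n + y₁x_n) repeatedly.
  From (x_1, y_1) = (41, 4): x_2 = 41·41 + 105·4·4 = 3361; y_2 = 41·4 + 4·41 = 328.
  From (x_2, y_2) = (3361, 328): x_3 = 41·3361 + 105·4·328 = 275561; y_3 = 41·328 + 4·3361 = 26892.
Step 3: Verify x_3² - 105·y_3² = 75933864721 - 75933864720 = 1 (should be 1). ✓

(x_1, y_1) = (41, 4); (x_3, y_3) = (275561, 26892).


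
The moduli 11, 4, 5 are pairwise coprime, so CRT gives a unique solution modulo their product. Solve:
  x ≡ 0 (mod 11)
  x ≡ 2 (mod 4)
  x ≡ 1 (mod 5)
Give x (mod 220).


Moduli 11, 4, 5 are pairwise coprime; by CRT there is a unique solution modulo M = 11 · 4 · 5 = 220.
Solve pairwise, accumulating the modulus:
  Start with x ≡ 0 (mod 11).
  Combine with x ≡ 2 (mod 4): since gcd(11, 4) = 1, we get a unique residue mod 44.
    Write x = 0 + 11·t and substitute into x ≡ 2 (mod 4): 11·t ≡ 2 − 0 = 2 (mod 4).
    Reduce coefficients mod 4: 3·t ≡ 2 (mod 4).
    The inverse of 3 mod 4 is 3 (since 3·3 = 9 = 2·4 + 1), so t ≡ 3·2 = 6 ≡ 2 (mod 4).
    Then x = 0 + 11·2 = 22, valid modulo lcm(11, 4) = 44: x ≡ 22 (mod 44).
  Combine with x ≡ 1 (mod 5): since gcd(44, 5) = 1, we get a unique residue mod 220.
    Write x = 22 + 44·t and substitute into x ≡ 1 (mod 5): 44·t ≡ 1 − 22 = -21 (mod 5).
    Reduce coefficients mod 5: 4·t ≡ 4 (mod 5).
    The inverse of 4 mod 5 is 4 (since 4·4 = 16 = 3·5 + 1), so t ≡ 4·4 = 16 ≡ 1 (mod 5).
    Then x = 22 + 44·1 = 66, valid modulo lcm(44, 5) = 220: x ≡ 66 (mod 220).
Verify: 66 mod 11 = 0 ✓, 66 mod 4 = 2 ✓, 66 mod 5 = 1 ✓.

x ≡ 66 (mod 220).


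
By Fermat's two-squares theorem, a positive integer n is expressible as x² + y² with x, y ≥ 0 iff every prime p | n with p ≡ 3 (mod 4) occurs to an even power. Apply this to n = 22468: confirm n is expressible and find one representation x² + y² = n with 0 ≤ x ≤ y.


Step 1: Factor n = 22468 = 2^2 · 41 · 137.
Step 2: Check the mod-4 condition on each prime factor: 2 = 2 (special); 41 ≡ 1 (mod 4), exponent 1; 137 ≡ 1 (mod 4), exponent 1.
All primes ≡ 3 (mod 4) appear to even exponent (or don't appear), so by the two-squares theorem n IS expressible as a sum of two squares.
Step 3: Build a representation. Group n = k² · m with k = 2 and m = 41 · 137 = 5617 (a product of primes ≡ 1 (mod 4)); a representation of m scales to one of n via (k·x)² + (k·y)² = k²(x² + y²). Each prime p ≡ 1 (mod 4) is itself a sum of two squares; find a² by testing p − a² for a perfect square:
  41: 41 − 1² = 40, 41 − 2² = 37, 41 − 3² = 32, 41 − 4² = 25 = 5² ⇒ 41 = 4² + 5².
  137: 137 − 1² = 136, 137 − 2² = 133, 137 − 3² = 128, 137 − 4² = 121 = 11² ⇒ 137 = 4² + 11².
  Combine using the Brahmagupta–Fibonacci identity (a² + b²)(c² + d²) = (ac − bd)² + (ad + bc)² = (ac + bd)² + (ad − bc)²:
  41 · 137 = 5617: from (4² + 5²)(4² + 11²), take (4·4 − 5·11, 4·11 + 5·4) = (16 − 55, 44 + 20) = (-39, 64); dropping signs (only squares matter) gives (39, 64); check 39² + 64² = 1521 + 4096 = 5617 ✓.
  Scale by k = 2: (2·39, 2·64) = (78, 128).
Step 4: Order so x ≤ y and verify: 78² + 128² = 6084 + 16384 = 22468 = n. ✓

n = 22468 = 78² + 128² (one valid representation with x ≤ y).


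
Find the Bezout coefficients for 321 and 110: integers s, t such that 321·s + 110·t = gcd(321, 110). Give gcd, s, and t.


Euclidean algorithm on (321, 110) — divide until remainder is 0:
  321 = 2 · 110 + 101
  110 = 1 · 101 + 9
  101 = 11 · 9 + 2
  9 = 4 · 2 + 1
  2 = 2 · 1 + 0
gcd(321, 110) = 1.
Track Bezout coefficients alongside the remainders: start with r₀ = 321 = a·1 + b·0 (s = 1, t = 0) and r₁ = 110 = a·0 + b·1 (s = 0, t = 1); each new remainder r_{k+1} = r_{k-1} − q_k·r_k inherits s_{k+1} = s_{k-1} − q_k·s_k, t_{k+1} = t_{k-1} − q_k·t_k, so r_k = a·s_k + b·t_k at every step:
  q = 2: r = 101, s = 1 − 2·0 = 1, t = 0 − 2·1 = -2  (check: 321·1 + 110·(-2) = 101)
  q = 1: r = 9, s = 0 − 1·1 = -1, t = 1 − 1·(-2) = 3  (check: 321·(-1) + 110·3 = 9)
  q = 11: r = 2, s = 1 − 11·(-1) = 12, t = -2 − 11·3 = -35  (check: 321·12 + 110·(-35) = 2)
  q = 4: r = 1, s = -1 − 4·12 = -49, t = 3 − 4·(-35) = 143  (check: 321·(-49) + 110·143 = 1)
The row with r = 1 (the gcd) gives the Bezout coefficients s = -49, t = 143.
Result: 321 · (-49) + 110 · (143) = 1.

gcd(321, 110) = 1; s = -49, t = 143 (check: 321·(-49) + 110·143 = 1).


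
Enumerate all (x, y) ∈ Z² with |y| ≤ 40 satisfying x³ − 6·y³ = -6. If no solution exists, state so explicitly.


The equation is x³ - 6y³ = -6. For fixed y, x³ = 6·y³ − 6, so a solution requires the RHS to be a perfect cube.
Strategy: iterate y from -40 to 40, compute RHS = 6·y³ − 6, and check whether it is a (positive or negative) perfect cube.
Check small values of y:
  y = 0: RHS = -6 is not a perfect cube.
  y = 1: RHS = 0 = (0)³ ⇒ x = 0 works.
  y = -1: RHS = -12 is not a perfect cube.
  y = 2: RHS = 42 is not a perfect cube.
  y = -2: RHS = -54 is not a perfect cube.
  y = 3: RHS = 156 is not a perfect cube.
  y = -3: RHS = -168 is not a perfect cube.
Continuing the search up to |y| = 40 finds no further solutions beyond those listed.
Collected solutions: (0, 1).

Solutions (with |y| ≤ 40): (0, 1).


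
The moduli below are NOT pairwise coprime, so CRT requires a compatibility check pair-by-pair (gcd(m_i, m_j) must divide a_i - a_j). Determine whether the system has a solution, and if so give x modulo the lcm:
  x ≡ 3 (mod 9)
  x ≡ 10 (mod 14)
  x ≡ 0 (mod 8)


Moduli 9, 14, 8 are not pairwise coprime, so CRT works modulo lcm(m_i) when all pairwise compatibility conditions hold.
Pairwise compatibility: gcd(m_i, m_j) must divide a_i - a_j for every pair.
Merge one congruence at a time:
  Start: x ≡ 3 (mod 9).
  Combine with x ≡ 10 (mod 14): gcd(9, 14) = 1; 10 - 3 = 7, which IS divisible by 1, so compatible.
    Write x = 3 + 9·t and substitute into x ≡ 10 (mod 14): 9·t ≡ 10 − 3 = 7 (mod 14).
    The inverse of 9 mod 14 is 11 (since 9·11 = 99 = 7·14 + 1), so t ≡ 11·7 = 77 ≡ 7 (mod 14).
    Then x = 3 + 9·7 = 66, valid modulo lcm(9, 14) = 126: x ≡ 66 (mod 126).
  Combine with x ≡ 0 (mod 8): gcd(126, 8) = 2; 0 - 66 = -66, which IS divisible by 2, so compatible.
    Write x = 66 + 126·t and substitute into x ≡ 0 (mod 8): 126·t ≡ 0 − 66 = -66 (mod 8).
    Divide the congruence (and modulus) by g = 2: 63·t ≡ -33 (mod 4).
    Reduce coefficients mod 4: 3·t ≡ 3 (mod 4).
    The inverse of 3 mod 4 is 3 (since 3·3 = 9 = 2·4 + 1), so t ≡ 3·3 = 9 ≡ 1 (mod 4).
    Then x = 66 + 126·1 = 192, valid modulo lcm(126, 8) = 504: x ≡ 192 (mod 504).
Verify: 192 mod 9 = 3, 192 mod 14 = 10, 192 mod 8 = 0.

x ≡ 192 (mod 504).


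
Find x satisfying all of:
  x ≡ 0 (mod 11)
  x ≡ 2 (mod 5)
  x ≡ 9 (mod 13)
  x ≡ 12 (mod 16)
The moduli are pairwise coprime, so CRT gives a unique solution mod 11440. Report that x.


Product of moduli M = 11 · 5 · 13 · 16 = 11440.
Merge one congruence at a time:
  Start: x ≡ 0 (mod 11).
  Combine with x ≡ 2 (mod 5); new modulus lcm = 55.
    Write x = 0 + 11·t and substitute into x ≡ 2 (mod 5): 11·t ≡ 2 − 0 = 2 (mod 5).
    Reduce coefficients mod 5: 1·t ≡ 2 (mod 5).
    So t ≡ 2 (mod 5).
    Then x = 0 + 11·2 = 22, valid modulo lcm(11, 5) = 55: x ≡ 22 (mod 55).
  Combine with x ≡ 9 (mod 13); new modulus lcm = 715.
    Write x = 22 + 55·t and substitute into x ≡ 9 (mod 13): 55·t ≡ 9 − 22 = -13 (mod 13).
    Reduce coefficients mod 13: 3·t ≡ 0 (mod 13).
    The inverse of 3 mod 13 is 9 (since 3·9 = 27 = 2·13 + 1), so t ≡ 9·0 = 0 ≡ 0 (mod 13).
    Then x = 22 + 55·0 = 22, valid modulo lcm(55, 13) = 715: x ≡ 22 (mod 715).
  Combine with x ≡ 12 (mod 16); new modulus lcm = 11440.
    Write x = 22 + 715·t and substitute into x ≡ 12 (mod 16): 715·t ≡ 12 − 22 = -10 (mod 16).
    Reduce coefficients mod 16: 11·t ≡ 6 (mod 16).
    The inverse of 11 mod 16 is 3 (since 11·3 = 33 = 2·16 + 1), so t ≡ 3·6 = 18 ≡ 2 (mod 16).
    Then x = 22 + 715·2 = 1452, valid modulo lcm(715, 16) = 11440: x ≡ 1452 (mod 11440).
Verify against each original: 1452 mod 11 = 0, 1452 mod 5 = 2, 1452 mod 13 = 9, 1452 mod 16 = 12.

x ≡ 1452 (mod 11440).


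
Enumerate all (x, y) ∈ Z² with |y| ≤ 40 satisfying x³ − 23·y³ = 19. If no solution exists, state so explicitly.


The equation is x³ - 23y³ = 19. For fixed y, x³ = 23·y³ + 19, so a solution requires the RHS to be a perfect cube.
Strategy: iterate y from -40 to 40, compute RHS = 23·y³ + 19, and check whether it is a (positive or negative) perfect cube.
Check small values of y:
  y = 0: RHS = 19 is not a perfect cube.
  y = 1: RHS = 42 is not a perfect cube.
  y = -1: RHS = -4 is not a perfect cube.
  y = 2: RHS = 203 is not a perfect cube.
  y = -2: RHS = -165 is not a perfect cube.
  y = 3: RHS = 640 is not a perfect cube.
  y = -3: RHS = -602 is not a perfect cube.
Continuing the search up to |y| = 40 finds no solutions either.
No (x, y) in the scanned range satisfies the equation.

No integer solutions with |y| ≤ 40.


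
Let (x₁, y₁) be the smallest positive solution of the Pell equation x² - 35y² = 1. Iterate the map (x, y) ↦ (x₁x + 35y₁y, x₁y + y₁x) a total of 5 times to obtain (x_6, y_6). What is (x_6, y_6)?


Step 1: Find the fundamental solution (x₁, y₁) of x² - 35y² = 1.
  Expand √35 as a continued fraction. a₀ = ⌊√35⌋ = 5; iterate m_{k+1} = d_k·a_k − m_k, d_{k+1} = (35 − m_{k+1}²)/d_k, a_{k+1} = ⌊(a₀ + m_{k+1})/d_{k+1}⌋ (starting m₀ = 0, d₀ = 1), with convergents p_k = a_k·p_{k-1} + p_{k-2}, q_k = a_k·q_{k-1} + q_{k-2} (p₋₁ = 1, q₋₁ = 0):
  k = 0: a₀ = 5; p₀/q₀ = 5/1; p₀² − 35·q₀² = 25 − 35 = -10.
  k = 1: m = 5, d = 10, a = ⌊(5 + 5)/10⌋ = 1; p/q = (1·5 + 1)/(1·1 + 0) = 6/1; p² − 35·q² = 36 − 35 = 1.
  The first convergent with p² − 35·q² = 1 gives the fundamental solution (x₁, y₁) = (6, 1).
Step 2: Apply the recurrence (x_{n+1}, y_{n+1}) = (x₁x_n + 35y₁y_n, x₁y_n + y₁x_n) repeatedly.
  From (x_1, y_1) = (6, 1): x_2 = 6·6 + 35·1·1 = 71; y_2 = 6·1 + 1·6 = 12.
  From (x_2, y_2) = (71, 12): x_3 = 6·71 + 35·1·12 = 846; y_3 = 6·12 + 1·71 = 143.
  From (x_3, y_3) = (846, 143): x_4 = 6·846 + 35·1·143 = 10081; y_4 = 6·143 + 1·846 = 1704.
  From (x_4, y_4) = (10081, 1704): x_5 = 6·10081 + 35·1·1704 = 120126; y_5 = 6·1704 + 1·10081 = 20305.
  From (x_5, y_5) = (120126, 20305): x_6 = 6·120126 + 35·1·20305 = 1431431; y_6 = 6·20305 + 1·120126 = 241956.
Step 3: Verify x_6² - 35·y_6² = 2048994707761 - 2048994707760 = 1 (should be 1). ✓

(x_1, y_1) = (6, 1); (x_6, y_6) = (1431431, 241956).


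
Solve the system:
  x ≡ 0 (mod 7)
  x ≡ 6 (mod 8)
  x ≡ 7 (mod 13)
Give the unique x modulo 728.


Moduli 7, 8, 13 are pairwise coprime; by CRT there is a unique solution modulo M = 7 · 8 · 13 = 728.
Solve pairwise, accumulating the modulus:
  Start with x ≡ 0 (mod 7).
  Combine with x ≡ 6 (mod 8): since gcd(7, 8) = 1, we get a unique residue mod 56.
    Write x = 0 + 7·t and substitute into x ≡ 6 (mod 8): 7·t ≡ 6 − 0 = 6 (mod 8).
    The inverse of 7 mod 8 is 7 (since 7·7 = 49 = 6·8 + 1), so t ≡ 7·6 = 42 ≡ 2 (mod 8).
    Then x = 0 + 7·2 = 14, valid modulo lcm(7, 8) = 56: x ≡ 14 (mod 56).
  Combine with x ≡ 7 (mod 13): since gcd(56, 13) = 1, we get a unique residue mod 728.
    Write x = 14 + 56·t and substitute into x ≡ 7 (mod 13): 56·t ≡ 7 − 14 = -7 (mod 13).
    Reduce coefficients mod 13: 4·t ≡ 6 (mod 13).
    The inverse of 4 mod 13 is 10 (since 4·10 = 40 = 3·13 + 1), so t ≡ 10·6 = 60 ≡ 8 (mod 13).
    Then x = 14 + 56·8 = 462, valid modulo lcm(56, 13) = 728: x ≡ 462 (mod 728).
Verify: 462 mod 7 = 0 ✓, 462 mod 8 = 6 ✓, 462 mod 13 = 7 ✓.

x ≡ 462 (mod 728).


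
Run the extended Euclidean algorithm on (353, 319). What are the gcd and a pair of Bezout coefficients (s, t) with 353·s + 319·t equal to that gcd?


Euclidean algorithm on (353, 319) — divide until remainder is 0:
  353 = 1 · 319 + 34
  319 = 9 · 34 + 13
  34 = 2 · 13 + 8
  13 = 1 · 8 + 5
  8 = 1 · 5 + 3
  5 = 1 · 3 + 2
  3 = 1 · 2 + 1
  2 = 2 · 1 + 0
gcd(353, 319) = 1.
Track Bezout coefficients alongside the remainders: start with r₀ = 353 = a·1 + b·0 (s = 1, t = 0) and r₁ = 319 = a·0 + b·1 (s = 0, t = 1); each new remainder r_{k+1} = r_{k-1} − q_k·r_k inherits s_{k+1} = s_{k-1} − q_k·s_k, t_{k+1} = t_{k-1} − q_k·t_k, so r_k = a·s_k + b·t_k at every step:
  q = 1: r = 34, s = 1 − 1·0 = 1, t = 0 − 1·1 = -1  (check: 353·1 + 319·(-1) = 34)
  q = 9: r = 13, s = 0 − 9·1 = -9, t = 1 − 9·(-1) = 10  (check: 353·(-9) + 319·10 = 13)
  q = 2: r = 8, s = 1 − 2·(-9) = 19, t = -1 − 2·10 = -21  (check: 353·19 + 319·(-21) = 8)
  q = 1: r = 5, s = -9 − 1·19 = -28, t = 10 − 1·(-21) = 31  (check: 353·(-28) + 319·31 = 5)
  q = 1: r = 3, s = 19 − 1·(-28) = 47, t = -21 − 1·31 = -52  (check: 353·47 + 319·(-52) = 3)
  q = 1: r = 2, s = -28 − 1·47 = -75, t = 31 − 1·(-52) = 83  (check: 353·(-75) + 319·83 = 2)
  q = 1: r = 1, s = 47 − 1·(-75) = 122, t = -52 − 1·83 = -135  (check: 353·122 + 319·(-135) = 1)
The row with r = 1 (the gcd) gives the Bezout coefficients s = 122, t = -135.
Result: 353 · (122) + 319 · (-135) = 1.

gcd(353, 319) = 1; s = 122, t = -135 (check: 353·122 + 319·(-135) = 1).


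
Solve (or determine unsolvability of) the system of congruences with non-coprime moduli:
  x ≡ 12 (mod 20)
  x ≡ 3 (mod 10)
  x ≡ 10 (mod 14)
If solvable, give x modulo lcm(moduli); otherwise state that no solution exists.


Moduli 20, 10, 14 are not pairwise coprime, so CRT works modulo lcm(m_i) when all pairwise compatibility conditions hold.
Pairwise compatibility: gcd(m_i, m_j) must divide a_i - a_j for every pair.
Merge one congruence at a time:
  Start: x ≡ 12 (mod 20).
  Combine with x ≡ 3 (mod 10): gcd(20, 10) = 10, and 3 - 12 = -9 is NOT divisible by 10.
    ⇒ system is inconsistent (no integer solution).

No solution (the system is inconsistent).


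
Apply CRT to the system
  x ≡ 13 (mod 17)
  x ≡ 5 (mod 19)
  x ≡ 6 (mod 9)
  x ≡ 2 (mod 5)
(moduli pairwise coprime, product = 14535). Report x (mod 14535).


Product of moduli M = 17 · 19 · 9 · 5 = 14535.
Merge one congruence at a time:
  Start: x ≡ 13 (mod 17).
  Combine with x ≡ 5 (mod 19); new modulus lcm = 323.
    Write x = 13 + 17·t and substitute into x ≡ 5 (mod 19): 17·t ≡ 5 − 13 = -8 (mod 19).
    Reduce coefficients mod 19: 17·t ≡ 11 (mod 19).
    The inverse of 17 mod 19 is 9 (since 17·9 = 153 = 8·19 + 1), so t ≡ 9·11 = 99 ≡ 4 (mod 19).
    Then x = 13 + 17·4 = 81, valid modulo lcm(17, 19) = 323: x ≡ 81 (mod 323).
  Combine with x ≡ 6 (mod 9); new modulus lcm = 2907.
    Write x = 81 + 323·t and substitute into x ≡ 6 (mod 9): 323·t ≡ 6 − 81 = -75 (mod 9).
    Reduce coefficients mod 9: 8·t ≡ 6 (mod 9).
    The inverse of 8 mod 9 is 8 (since 8·8 = 64 = 7·9 + 1), so t ≡ 8·6 = 48 ≡ 3 (mod 9).
    Then x = 81 + 323·3 = 1050, valid modulo lcm(323, 9) = 2907: x ≡ 1050 (mod 2907).
  Combine with x ≡ 2 (mod 5); new modulus lcm = 14535.
    Write x = 1050 + 2907·t and substitute into x ≡ 2 (mod 5): 2907·t ≡ 2 − 1050 = -1048 (mod 5).
    Reduce coefficients mod 5: 2·t ≡ 2 (mod 5).
    The inverse of 2 mod 5 is 3 (since 2·3 = 6 = 1·5 + 1), so t ≡ 3·2 = 6 ≡ 1 (mod 5).
    Then x = 1050 + 2907·1 = 3957, valid modulo lcm(2907, 5) = 14535: x ≡ 3957 (mod 14535).
Verify against each original: 3957 mod 17 = 13, 3957 mod 19 = 5, 3957 mod 9 = 6, 3957 mod 5 = 2.

x ≡ 3957 (mod 14535).


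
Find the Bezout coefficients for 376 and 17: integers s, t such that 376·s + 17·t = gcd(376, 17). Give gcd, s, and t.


Euclidean algorithm on (376, 17) — divide until remainder is 0:
  376 = 22 · 17 + 2
  17 = 8 · 2 + 1
  2 = 2 · 1 + 0
gcd(376, 17) = 1.
Track Bezout coefficients alongside the remainders: start with r₀ = 376 = a·1 + b·0 (s = 1, t = 0) and r₁ = 17 = a·0 + b·1 (s = 0, t = 1); each new remainder r_{k+1} = r_{k-1} − q_k·r_k inherits s_{k+1} = s_{k-1} − q_k·s_k, t_{k+1} = t_{k-1} − q_k·t_k, so r_k = a·s_k + b·t_k at every step:
  q = 22: r = 2, s = 1 − 22·0 = 1, t = 0 − 22·1 = -22  (check: 376·1 + 17·(-22) = 2)
  q = 8: r = 1, s = 0 − 8·1 = -8, t = 1 − 8·(-22) = 177  (check: 376·(-8) + 17·177 = 1)
The row with r = 1 (the gcd) gives the Bezout coefficients s = -8, t = 177.
Result: 376 · (-8) + 17 · (177) = 1.

gcd(376, 17) = 1; s = -8, t = 177 (check: 376·(-8) + 17·177 = 1).


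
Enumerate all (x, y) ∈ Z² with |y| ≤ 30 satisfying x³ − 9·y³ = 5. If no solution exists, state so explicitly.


The equation is x³ - 9y³ = 5. For fixed y, x³ = 9·y³ + 5, so a solution requires the RHS to be a perfect cube.
Strategy: iterate y from -30 to 30, compute RHS = 9·y³ + 5, and check whether it is a (positive or negative) perfect cube.
Check small values of y:
  y = 0: RHS = 5 is not a perfect cube.
  y = 1: RHS = 14 is not a perfect cube.
  y = -1: RHS = -4 is not a perfect cube.
  y = 2: RHS = 77 is not a perfect cube.
  y = -2: RHS = -67 is not a perfect cube.
  y = 3: RHS = 248 is not a perfect cube.
  y = -3: RHS = -238 is not a perfect cube.
Continuing the search up to |y| = 30 finds no solutions either.
No (x, y) in the scanned range satisfies the equation.

No integer solutions with |y| ≤ 30.


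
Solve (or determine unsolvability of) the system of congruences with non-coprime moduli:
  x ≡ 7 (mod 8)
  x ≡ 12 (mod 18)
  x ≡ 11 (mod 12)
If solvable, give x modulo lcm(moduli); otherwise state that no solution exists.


Moduli 8, 18, 12 are not pairwise coprime, so CRT works modulo lcm(m_i) when all pairwise compatibility conditions hold.
Pairwise compatibility: gcd(m_i, m_j) must divide a_i - a_j for every pair.
Merge one congruence at a time:
  Start: x ≡ 7 (mod 8).
  Combine with x ≡ 12 (mod 18): gcd(8, 18) = 2, and 12 - 7 = 5 is NOT divisible by 2.
    ⇒ system is inconsistent (no integer solution).

No solution (the system is inconsistent).


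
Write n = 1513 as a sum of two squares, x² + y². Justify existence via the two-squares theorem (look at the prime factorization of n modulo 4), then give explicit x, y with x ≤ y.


Step 1: Factor n = 1513 = 17 · 89.
Step 2: Check the mod-4 condition on each prime factor: 17 ≡ 1 (mod 4), exponent 1; 89 ≡ 1 (mod 4), exponent 1.
All primes ≡ 3 (mod 4) appear to even exponent (or don't appear), so by the two-squares theorem n IS expressible as a sum of two squares.
Step 3: Build a representation. Here n = 17 · 89 is a product of primes ≡ 1 (mod 4). Each prime p ≡ 1 (mod 4) is itself a sum of two squares; find a² by testing p − a² for a perfect square:
  17: 17 − 1² = 16 = 4² ⇒ 17 = 1² + 4².
  89: 89 − 1² = 88, 89 − 2² = 85, 89 − 3² = 80, 89 − 4² = 73, 89 − 5² = 64 = 8² ⇒ 89 = 5² + 8².
  Combine using the Brahmagupta–Fibonacci identity (a² + b²)(c² + d²) = (ac − bd)² + (ad + bc)² = (ac + bd)² + (ad − bc)²:
  17 · 89 = 1513: from (1² + 4²)(5² + 8²), take (1·5 − 4·8, 1·8 + 4·5) = (5 − 32, 8 + 20) = (-27, 28); dropping signs (only squares matter) gives (27, 28); check 27² + 28² = 729 + 784 = 1513 ✓.
Step 4: Order so x ≤ y and verify: 27² + 28² = 729 + 784 = 1513 = n. ✓

n = 1513 = 27² + 28² (one valid representation with x ≤ y).
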